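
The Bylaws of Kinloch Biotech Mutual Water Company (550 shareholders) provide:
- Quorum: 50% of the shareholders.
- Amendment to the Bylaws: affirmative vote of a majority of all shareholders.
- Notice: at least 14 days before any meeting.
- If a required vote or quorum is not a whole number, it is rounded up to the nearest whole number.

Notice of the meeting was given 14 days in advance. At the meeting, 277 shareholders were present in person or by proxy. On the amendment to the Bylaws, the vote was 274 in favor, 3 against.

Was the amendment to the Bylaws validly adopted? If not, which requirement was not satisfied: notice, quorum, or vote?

Invalid — vote requirement not satisfied.

Notice: 14 days given; 14 required. Satisfied.
Quorum: 50% of 550 = 275; 277 present. Satisfied.
Vote: requires a majority of all shareholders (550); a majority of 550 is 276, so 276 needed; 274 in favor. Not satisfied.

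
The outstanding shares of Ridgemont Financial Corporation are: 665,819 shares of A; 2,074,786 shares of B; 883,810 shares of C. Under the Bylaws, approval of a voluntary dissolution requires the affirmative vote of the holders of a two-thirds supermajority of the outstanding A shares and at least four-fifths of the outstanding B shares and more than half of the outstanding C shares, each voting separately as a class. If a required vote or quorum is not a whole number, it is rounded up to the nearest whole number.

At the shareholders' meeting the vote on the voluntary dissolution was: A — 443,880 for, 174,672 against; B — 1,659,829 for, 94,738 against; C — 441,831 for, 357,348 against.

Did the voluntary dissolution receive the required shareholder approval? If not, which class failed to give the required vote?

A: 2/3 of 665819 = 443879.33, rounded up to 443880; 443,880 required, 443,880 in favor — approved.
B: 4/5 of 2074786 = 1659828.80, rounded up to 1659829; 1,659,829 required, 1,659,829 in favor — approved.
C: a majority of 883810 is 441906; 441,906 required, 441,831 in favor — not approved.

Not approved — the C shares did not give the required vote.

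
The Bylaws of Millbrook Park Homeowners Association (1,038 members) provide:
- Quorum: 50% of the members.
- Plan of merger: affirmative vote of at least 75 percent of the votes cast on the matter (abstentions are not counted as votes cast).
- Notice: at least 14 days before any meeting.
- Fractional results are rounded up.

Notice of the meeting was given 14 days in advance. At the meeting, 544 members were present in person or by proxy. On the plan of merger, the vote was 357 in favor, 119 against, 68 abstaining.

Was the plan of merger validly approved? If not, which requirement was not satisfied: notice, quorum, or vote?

Valid — all requirements satisfied.

Notice: 14 days given; 14 required. Satisfied.
Quorum: 50% of 1,038 = 519; 544 present. Satisfied.
Vote: requires three-fourths of the votes cast (544 − 68 abstaining = 476); 3/4 of 476 = 357, so 357 needed; 357 in favor. Satisfied.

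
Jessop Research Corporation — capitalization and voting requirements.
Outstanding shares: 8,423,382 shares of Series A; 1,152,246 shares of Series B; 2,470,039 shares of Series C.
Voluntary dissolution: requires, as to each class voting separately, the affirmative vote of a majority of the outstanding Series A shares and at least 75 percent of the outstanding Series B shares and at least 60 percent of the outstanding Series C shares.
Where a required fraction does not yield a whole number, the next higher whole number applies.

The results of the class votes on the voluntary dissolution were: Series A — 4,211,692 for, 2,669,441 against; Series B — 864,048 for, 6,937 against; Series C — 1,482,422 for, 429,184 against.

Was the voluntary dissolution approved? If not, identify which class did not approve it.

Not approved — the Series B shares did not give the required vote.

Series A: a majority of 8423382 is 4211692; 4,211,692 required, 4,211,692 in favor — approved.
Series B: 3/4 of 1152246 = 864184.50, rounded up to 864185; 864,185 required, 864,048 in favor — not approved.
Series C: 3/5 of 2470039 = 1482023.40, rounded up to 1482024; 1,482,024 required, 1,482,422 in favor — approved.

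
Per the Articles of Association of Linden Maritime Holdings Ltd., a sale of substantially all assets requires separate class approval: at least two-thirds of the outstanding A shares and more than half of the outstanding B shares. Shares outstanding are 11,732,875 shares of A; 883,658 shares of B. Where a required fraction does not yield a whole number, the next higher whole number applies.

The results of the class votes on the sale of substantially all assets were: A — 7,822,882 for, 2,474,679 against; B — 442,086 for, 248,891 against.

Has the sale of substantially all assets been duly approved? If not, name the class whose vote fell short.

Approved — every class gave the required vote.

A: 2/3 of 11732875 = 7821916.67, rounded up to 7821917; 7,821,917 required, 7,822,882 in favor — approved.
B: a majority of 883658 is 441830; 441,830 required, 442,086 in favor — approved.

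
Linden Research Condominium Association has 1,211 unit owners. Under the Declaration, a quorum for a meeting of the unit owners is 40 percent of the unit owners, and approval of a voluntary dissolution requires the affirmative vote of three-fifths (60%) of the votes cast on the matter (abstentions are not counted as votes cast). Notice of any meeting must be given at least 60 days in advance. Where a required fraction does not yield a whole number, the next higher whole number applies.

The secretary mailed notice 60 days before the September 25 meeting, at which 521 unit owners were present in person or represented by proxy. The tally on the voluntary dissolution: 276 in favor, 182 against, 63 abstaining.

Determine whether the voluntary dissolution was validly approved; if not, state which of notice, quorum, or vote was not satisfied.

Notice: 60 days given; 60 required. Satisfied.
Quorum: 40% of 1,211 = 484.40, rounded up to 485; 521 present. Satisfied.
Vote: requires three-fifths of the votes cast (521 − 63 abstaining = 458); 3/5 of 458 = 274.80, rounded up to 275, so 275 needed; 276 in favor. Satisfied.

Valid — all requirements satisfied.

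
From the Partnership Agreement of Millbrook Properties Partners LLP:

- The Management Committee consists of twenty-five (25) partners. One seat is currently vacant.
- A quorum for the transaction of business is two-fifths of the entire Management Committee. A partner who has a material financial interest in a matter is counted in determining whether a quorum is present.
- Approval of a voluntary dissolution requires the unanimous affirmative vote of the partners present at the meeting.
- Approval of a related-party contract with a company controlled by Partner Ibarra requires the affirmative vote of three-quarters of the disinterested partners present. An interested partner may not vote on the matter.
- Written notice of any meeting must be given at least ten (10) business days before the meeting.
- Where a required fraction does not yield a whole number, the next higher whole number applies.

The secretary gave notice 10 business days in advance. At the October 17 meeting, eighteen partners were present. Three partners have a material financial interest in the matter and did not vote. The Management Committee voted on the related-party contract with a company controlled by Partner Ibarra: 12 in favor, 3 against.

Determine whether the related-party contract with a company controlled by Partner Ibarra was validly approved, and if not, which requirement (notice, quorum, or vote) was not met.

Valid — all requirements satisfied.

Notice: 10 business days given; 10 required (10 ≥ 10). Satisfied.
Quorum: 18 present (interested partners count toward quorum); quorum is 10. Satisfied.
Vote: the related-party contract with a company controlled by Partner Ibarra requires three-fourths of the disinterested partners present (18 − 3 = 15). 3/4 of 15 = 11.25, rounded up to 12, so 12 affirmative votes are needed; 12 voted in favor. Satisfied.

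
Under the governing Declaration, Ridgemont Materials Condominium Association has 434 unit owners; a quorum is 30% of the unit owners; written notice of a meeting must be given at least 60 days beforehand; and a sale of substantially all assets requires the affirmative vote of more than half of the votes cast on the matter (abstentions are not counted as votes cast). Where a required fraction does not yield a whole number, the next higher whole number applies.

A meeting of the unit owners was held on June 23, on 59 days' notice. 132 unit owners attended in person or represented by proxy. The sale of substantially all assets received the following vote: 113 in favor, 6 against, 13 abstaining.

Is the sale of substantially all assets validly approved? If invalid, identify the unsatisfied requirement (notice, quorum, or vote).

Notice: 59 days given; 60 required. Not satisfied.
Quorum: 30% of 434 = 130.20, rounded up to 131; 132 present. Satisfied.
Vote: requires a majority of the votes cast (132 − 13 abstaining = 119); a majority of 119 is 60, so 60 needed; 113 in favor. Satisfied.

Invalid — notice requirement not satisfied.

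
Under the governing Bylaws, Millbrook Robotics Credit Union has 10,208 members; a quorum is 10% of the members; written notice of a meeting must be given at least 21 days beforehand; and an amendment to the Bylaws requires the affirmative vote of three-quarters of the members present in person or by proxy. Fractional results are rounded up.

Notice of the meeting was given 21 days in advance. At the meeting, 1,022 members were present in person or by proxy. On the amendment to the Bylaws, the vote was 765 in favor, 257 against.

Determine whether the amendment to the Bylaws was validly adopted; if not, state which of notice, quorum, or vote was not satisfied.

Invalid — vote requirement not satisfied.

Notice: 21 days given; 21 required. Satisfied.
Quorum: 10% of 10,208 = 1,020.80, rounded up to 1,021; 1,022 present. Satisfied.
Vote: requires three-fourths of those present (1,022); 3/4 of 1022 = 766.50, rounded up to 767, so 767 needed; 765 in favor. Not satisfied.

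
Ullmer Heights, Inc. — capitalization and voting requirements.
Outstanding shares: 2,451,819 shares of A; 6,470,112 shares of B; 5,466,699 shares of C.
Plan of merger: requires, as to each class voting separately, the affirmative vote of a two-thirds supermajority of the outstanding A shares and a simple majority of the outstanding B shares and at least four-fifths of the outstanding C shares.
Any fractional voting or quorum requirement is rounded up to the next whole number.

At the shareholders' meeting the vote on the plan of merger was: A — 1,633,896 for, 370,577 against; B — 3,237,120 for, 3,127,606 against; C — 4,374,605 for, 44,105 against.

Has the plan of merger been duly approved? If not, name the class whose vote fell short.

Not approved — the A shares did not give the required vote.

A: 2/3 of 2451819 = 1634546; 1,634,546 required, 1,633,896 in favor — not approved.
B: a majority of 6470112 is 3235057; 3,235,057 required, 3,237,120 in favor — approved.
C: 4/5 of 5466699 = 4373359.20, rounded up to 4373360; 4,373,360 required, 4,374,605 in favor — approved.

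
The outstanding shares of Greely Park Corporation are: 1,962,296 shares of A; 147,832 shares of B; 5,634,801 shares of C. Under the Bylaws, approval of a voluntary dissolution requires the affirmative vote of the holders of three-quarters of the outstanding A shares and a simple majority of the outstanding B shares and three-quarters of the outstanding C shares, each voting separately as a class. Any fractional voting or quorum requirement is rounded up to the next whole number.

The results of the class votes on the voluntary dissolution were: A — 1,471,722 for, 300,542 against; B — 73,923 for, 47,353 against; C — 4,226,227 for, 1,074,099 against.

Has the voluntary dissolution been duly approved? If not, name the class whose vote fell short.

A: 3/4 of 1962296 = 1471722; 1,471,722 required, 1,471,722 in favor — approved.
B: a majority of 147832 is 73917; 73,917 required, 73,923 in favor — approved.
C: 3/4 of 5634801 = 4226100.75, rounded up to 4226101; 4,226,101 required, 4,226,227 in favor — approved.

Approved — every class gave the required vote.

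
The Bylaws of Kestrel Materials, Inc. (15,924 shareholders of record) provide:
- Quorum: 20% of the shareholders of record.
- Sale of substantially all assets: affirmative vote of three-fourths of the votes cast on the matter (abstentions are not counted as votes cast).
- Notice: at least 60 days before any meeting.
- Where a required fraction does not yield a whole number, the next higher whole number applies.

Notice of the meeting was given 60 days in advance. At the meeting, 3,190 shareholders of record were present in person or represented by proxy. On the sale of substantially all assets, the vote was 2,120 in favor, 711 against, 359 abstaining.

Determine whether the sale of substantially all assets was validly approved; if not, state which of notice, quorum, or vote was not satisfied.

Invalid — vote requirement not satisfied.

Notice: 60 days given; 60 required. Satisfied.
Quorum: 20% of 15,924 = 3,184.80, rounded up to 3,185; 3,190 present. Satisfied.
Vote: requires three-fourths of the votes cast (3,190 − 359 abstaining = 2,831); 3/4 of 2831 = 2123.25, rounded up to 2124, so 2,124 needed; 2,120 in favor. Not satisfied.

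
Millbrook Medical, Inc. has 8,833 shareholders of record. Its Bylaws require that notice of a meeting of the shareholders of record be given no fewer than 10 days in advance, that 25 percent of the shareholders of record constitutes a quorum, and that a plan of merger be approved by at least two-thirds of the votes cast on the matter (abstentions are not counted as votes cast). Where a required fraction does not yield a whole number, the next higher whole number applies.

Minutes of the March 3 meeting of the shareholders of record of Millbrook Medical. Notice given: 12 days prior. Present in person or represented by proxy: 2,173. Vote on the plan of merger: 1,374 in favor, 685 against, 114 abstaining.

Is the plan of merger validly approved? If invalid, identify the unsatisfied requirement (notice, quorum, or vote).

Invalid — quorum requirement not satisfied.

Notice: 12 days given; 10 required. Satisfied.
Quorum: 25% of 8,833 = 2,208.25, rounded up to 2,209; 2,173 present. Not satisfied.
Vote: requires two-thirds of the votes cast (2,173 − 114 abstaining = 2,059); 2/3 of 2059 = 1372.67, rounded up to 1373, so 1,373 needed; 1,374 in favor. Satisfied.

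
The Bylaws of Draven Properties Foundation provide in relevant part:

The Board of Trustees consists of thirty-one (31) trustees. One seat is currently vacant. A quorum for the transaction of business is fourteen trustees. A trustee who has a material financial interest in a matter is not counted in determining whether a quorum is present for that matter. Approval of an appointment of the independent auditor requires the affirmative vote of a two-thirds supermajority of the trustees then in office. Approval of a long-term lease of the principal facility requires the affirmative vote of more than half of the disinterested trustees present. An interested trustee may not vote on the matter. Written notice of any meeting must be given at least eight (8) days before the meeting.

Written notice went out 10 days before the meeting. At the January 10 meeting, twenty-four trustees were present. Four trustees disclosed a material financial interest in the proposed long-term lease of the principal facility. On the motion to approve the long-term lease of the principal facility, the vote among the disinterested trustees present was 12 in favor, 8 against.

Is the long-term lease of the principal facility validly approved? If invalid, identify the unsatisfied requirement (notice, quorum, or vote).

Notice: 10 days given; 8 required (10 ≥ 8). Satisfied.
Quorum: 24 present, but the 4 interested trustees do not count, leaving 20. Quorum is 14. Satisfied.
Vote: the long-term lease of the principal facility requires a majority of the disinterested trustees present (24 − 4 = 20). A majority of 20 is 11, so 11 affirmative votes are needed; 12 voted in favor. Satisfied.

Valid — all requirements satisfied.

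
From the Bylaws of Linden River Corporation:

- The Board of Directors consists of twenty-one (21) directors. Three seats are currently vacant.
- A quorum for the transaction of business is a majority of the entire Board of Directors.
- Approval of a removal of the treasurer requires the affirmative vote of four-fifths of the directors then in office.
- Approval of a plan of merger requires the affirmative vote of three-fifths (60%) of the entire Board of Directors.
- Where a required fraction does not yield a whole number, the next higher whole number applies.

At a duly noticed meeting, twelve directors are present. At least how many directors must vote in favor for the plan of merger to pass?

The plan of merger requires three-fifths of the entire Board of Directors (21).
3/5 of 21 = 12.60, rounded up to 13.
(Only 12 can vote, so the plan of merger cannot pass at this meeting, but the required vote is still 13.)

13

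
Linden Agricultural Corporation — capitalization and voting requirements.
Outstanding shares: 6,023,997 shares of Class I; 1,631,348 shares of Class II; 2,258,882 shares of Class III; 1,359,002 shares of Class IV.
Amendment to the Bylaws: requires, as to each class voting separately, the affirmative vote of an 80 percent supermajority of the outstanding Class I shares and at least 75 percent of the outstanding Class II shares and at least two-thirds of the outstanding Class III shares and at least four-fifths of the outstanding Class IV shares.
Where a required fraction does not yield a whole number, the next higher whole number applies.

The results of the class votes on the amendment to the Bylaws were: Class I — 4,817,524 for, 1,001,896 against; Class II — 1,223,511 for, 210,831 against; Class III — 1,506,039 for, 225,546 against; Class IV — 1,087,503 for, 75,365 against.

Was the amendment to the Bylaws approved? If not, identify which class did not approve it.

Not approved — the Class I shares did not give the required vote.

Class I: 4/5 of 6023997 = 4819197.60, rounded up to 4819198; 4,819,198 required, 4,817,524 in favor — not approved.
Class II: 3/4 of 1631348 = 1223511; 1,223,511 required, 1,223,511 in favor — approved.
Class III: 2/3 of 2258882 = 1505921.33, rounded up to 1505922; 1,505,922 required, 1,506,039 in favor — approved.
Class IV: 4/5 of 1359002 = 1087201.60, rounded up to 1087202; 1,087,202 required, 1,087,503 in favor — approved.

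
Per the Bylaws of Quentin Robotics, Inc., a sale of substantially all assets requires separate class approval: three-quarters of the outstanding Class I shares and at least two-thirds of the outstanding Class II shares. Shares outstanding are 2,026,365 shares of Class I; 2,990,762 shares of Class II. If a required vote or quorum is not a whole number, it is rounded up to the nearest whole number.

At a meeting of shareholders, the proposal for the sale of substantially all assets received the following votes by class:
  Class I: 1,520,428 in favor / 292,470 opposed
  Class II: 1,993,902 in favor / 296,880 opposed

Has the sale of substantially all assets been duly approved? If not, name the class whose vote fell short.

Approved — every class gave the required vote.

Class I: 3/4 of 2026365 = 1519773.75, rounded up to 1519774; 1,519,774 required, 1,520,428 in favor — approved.
Class II: 2/3 of 2990762 = 1993841.33, rounded up to 1993842; 1,993,842 required, 1,993,902 in favor — approved.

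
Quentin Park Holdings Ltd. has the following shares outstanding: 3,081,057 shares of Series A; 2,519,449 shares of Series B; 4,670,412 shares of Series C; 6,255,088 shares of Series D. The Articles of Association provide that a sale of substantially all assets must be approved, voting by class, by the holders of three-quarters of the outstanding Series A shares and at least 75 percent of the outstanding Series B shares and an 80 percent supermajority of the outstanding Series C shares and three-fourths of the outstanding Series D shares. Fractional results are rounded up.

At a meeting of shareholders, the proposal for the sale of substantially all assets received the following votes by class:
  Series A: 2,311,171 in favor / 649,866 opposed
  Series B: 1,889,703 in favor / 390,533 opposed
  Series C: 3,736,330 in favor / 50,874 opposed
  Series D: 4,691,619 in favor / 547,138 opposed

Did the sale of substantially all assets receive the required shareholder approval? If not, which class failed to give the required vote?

Approved — every class gave the required vote.

Series A: 3/4 of 3081057 = 2310792.75, rounded up to 2310793; 2,310,793 required, 2,311,171 in favor — approved.
Series B: 3/4 of 2519449 = 1889586.75, rounded up to 1889587; 1,889,587 required, 1,889,703 in favor — approved.
Series C: 4/5 of 4670412 = 3736329.60, rounded up to 3736330; 3,736,330 required, 3,736,330 in favor — approved.
Series D: 3/4 of 6255088 = 4691316; 4,691,316 required, 4,691,619 in favor — approved.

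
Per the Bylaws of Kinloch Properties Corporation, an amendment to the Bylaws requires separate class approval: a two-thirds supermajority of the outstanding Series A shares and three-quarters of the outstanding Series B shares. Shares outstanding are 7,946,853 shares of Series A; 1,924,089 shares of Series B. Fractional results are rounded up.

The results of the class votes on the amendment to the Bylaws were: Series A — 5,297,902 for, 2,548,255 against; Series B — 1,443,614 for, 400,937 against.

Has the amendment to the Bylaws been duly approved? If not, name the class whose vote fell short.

Approved — every class gave the required vote.

Series A: 2/3 of 7946853 = 5297902; 5,297,902 required, 5,297,902 in favor — approved.
Series B: 3/4 of 1924089 = 1443066.75, rounded up to 1443067; 1,443,067 required, 1,443,614 in favor — approved.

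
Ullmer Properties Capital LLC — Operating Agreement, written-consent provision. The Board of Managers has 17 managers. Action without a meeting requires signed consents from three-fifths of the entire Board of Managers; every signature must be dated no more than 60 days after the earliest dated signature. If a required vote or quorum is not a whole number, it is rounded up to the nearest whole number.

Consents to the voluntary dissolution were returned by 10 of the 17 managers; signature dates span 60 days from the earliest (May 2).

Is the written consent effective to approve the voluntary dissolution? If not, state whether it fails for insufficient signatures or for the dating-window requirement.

Not effective — insufficient signatures.

Signatures required: three-fifths of 17 — 3/5 of 17 = 10.20, rounded up to 11, so 11 needed; 10 signed. Insufficient.
Dating window: the latest signature is 60 days after the earliest; the limit is 60 days. Within the window.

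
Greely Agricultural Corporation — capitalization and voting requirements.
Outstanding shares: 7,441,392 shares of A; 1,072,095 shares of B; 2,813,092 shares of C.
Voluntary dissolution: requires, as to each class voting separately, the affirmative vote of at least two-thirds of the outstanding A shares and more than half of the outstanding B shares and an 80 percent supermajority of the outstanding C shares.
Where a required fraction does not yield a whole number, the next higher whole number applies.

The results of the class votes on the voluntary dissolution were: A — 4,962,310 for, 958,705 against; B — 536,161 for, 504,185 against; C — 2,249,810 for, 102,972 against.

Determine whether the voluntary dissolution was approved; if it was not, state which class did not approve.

A: 2/3 of 7441392 = 4960928; 4,960,928 required, 4,962,310 in favor — approved.
B: a majority of 1072095 is 536048; 536,048 required, 536,161 in favor — approved.
C: 4/5 of 2813092 = 2250473.60, rounded up to 2250474; 2,250,474 required, 2,249,810 in favor — not approved.

Not approved — the C shares did not give the required vote.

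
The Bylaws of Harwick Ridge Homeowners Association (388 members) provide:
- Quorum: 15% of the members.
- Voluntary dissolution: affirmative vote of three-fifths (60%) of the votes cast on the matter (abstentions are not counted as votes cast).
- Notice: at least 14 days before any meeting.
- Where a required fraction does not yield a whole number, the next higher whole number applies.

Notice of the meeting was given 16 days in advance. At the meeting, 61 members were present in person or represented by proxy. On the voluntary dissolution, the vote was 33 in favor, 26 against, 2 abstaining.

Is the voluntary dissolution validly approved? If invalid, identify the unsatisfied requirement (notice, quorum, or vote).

Notice: 16 days given; 14 required. Satisfied.
Quorum: 15% of 388 = 58.20, rounded up to 59; 61 present. Satisfied.
Vote: requires three-fifths of the votes cast (61 − 2 abstaining = 59); 3/5 of 59 = 35.40, rounded up to 36, so 36 needed; 33 in favor. Not satisfied.

Invalid — vote requirement not satisfied.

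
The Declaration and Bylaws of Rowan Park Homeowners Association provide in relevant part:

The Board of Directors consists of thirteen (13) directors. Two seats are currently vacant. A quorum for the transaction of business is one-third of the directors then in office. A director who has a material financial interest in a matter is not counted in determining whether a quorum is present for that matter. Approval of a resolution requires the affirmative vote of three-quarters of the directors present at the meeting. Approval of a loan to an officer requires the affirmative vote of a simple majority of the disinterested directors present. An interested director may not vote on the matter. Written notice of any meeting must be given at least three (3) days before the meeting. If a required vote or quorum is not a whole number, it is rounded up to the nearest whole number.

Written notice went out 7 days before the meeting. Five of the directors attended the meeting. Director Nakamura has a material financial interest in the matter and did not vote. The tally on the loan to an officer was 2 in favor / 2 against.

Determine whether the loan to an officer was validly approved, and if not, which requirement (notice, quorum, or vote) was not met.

Invalid — vote requirement not satisfied.

Notice: 7 days given; 3 required (7 ≥ 3). Satisfied.
Quorum: 5 present, but the 1 interested director does not count, leaving 4. Quorum is 4. Satisfied.
Vote: the loan to an officer requires a majority of the disinterested directors present (5 − 1 = 4). A majority of 4 is 3, so 3 affirmative votes are needed; 2 voted in favor. Not satisfied.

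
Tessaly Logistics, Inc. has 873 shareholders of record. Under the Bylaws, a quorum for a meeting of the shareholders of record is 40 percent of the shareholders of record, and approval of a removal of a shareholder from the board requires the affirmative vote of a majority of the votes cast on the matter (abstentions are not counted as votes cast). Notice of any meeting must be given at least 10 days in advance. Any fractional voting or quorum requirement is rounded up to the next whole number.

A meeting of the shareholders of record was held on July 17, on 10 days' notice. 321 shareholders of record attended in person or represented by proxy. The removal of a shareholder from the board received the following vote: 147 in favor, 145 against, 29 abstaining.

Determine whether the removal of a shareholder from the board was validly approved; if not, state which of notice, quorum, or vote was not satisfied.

Invalid — quorum requirement not satisfied.

Notice: 10 days given; 10 required. Satisfied.
Quorum: 40% of 873 = 349.20, rounded up to 350; 321 present. Not satisfied.
Vote: requires a majority of the votes cast (321 − 29 abstaining = 292); a majority of 292 is 147, so 147 needed; 147 in favor. Satisfied.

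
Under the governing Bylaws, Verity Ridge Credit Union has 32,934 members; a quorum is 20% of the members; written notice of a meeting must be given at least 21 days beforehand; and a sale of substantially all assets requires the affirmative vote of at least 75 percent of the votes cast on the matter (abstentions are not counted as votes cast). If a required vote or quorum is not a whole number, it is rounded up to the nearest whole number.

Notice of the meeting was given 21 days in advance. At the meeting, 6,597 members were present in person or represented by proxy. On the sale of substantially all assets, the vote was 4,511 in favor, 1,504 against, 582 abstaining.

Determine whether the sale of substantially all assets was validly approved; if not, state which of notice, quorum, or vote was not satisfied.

Notice: 21 days given; 21 required. Satisfied.
Quorum: 20% of 32,934 = 6,586.80, rounded up to 6,587; 6,597 present. Satisfied.
Vote: requires three-fourths of the votes cast (6,597 − 582 abstaining = 6,015); 3/4 of 6015 = 4511.25, rounded up to 4512, so 4,512 needed; 4,511 in favor. Not satisfied.

Invalid — vote requirement not satisfied.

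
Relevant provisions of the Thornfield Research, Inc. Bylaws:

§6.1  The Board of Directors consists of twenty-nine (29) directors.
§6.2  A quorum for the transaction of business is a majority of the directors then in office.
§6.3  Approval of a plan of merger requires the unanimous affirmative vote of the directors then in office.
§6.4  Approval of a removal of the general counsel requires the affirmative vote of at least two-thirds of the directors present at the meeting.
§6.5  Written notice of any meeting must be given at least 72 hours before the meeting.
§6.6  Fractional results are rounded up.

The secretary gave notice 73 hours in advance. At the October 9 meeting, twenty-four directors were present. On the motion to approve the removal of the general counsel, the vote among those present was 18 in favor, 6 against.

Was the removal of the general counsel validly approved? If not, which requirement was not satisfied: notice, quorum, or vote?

Notice: 73 hours given; 72 required (73 ≥ 72). Satisfied.
Quorum: 24 present; quorum is 15. Satisfied.
Vote: the removal of the general counsel requires two-thirds of the directors present (24). 2/3 of 24 = 16, so 16 affirmative votes are needed; 18 voted in favor. Satisfied.

Valid — all requirements satisfied.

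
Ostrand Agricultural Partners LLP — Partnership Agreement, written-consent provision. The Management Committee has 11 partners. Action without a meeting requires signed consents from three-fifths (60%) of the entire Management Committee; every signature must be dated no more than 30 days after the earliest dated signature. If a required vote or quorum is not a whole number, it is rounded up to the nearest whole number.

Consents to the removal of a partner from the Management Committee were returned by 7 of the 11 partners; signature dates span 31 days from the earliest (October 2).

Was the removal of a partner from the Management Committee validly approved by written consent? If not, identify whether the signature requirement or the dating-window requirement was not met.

Signatures required: three-fifths (60%) of 11 — 3/5 of 11 = 6.60, rounded up to 7, so 7 needed; 7 signed. Sufficient.
Dating window: the latest signature is 31 days after the earliest; the limit is 30 days. Outside the window.

Not effective — dating-window requirement not satisfied.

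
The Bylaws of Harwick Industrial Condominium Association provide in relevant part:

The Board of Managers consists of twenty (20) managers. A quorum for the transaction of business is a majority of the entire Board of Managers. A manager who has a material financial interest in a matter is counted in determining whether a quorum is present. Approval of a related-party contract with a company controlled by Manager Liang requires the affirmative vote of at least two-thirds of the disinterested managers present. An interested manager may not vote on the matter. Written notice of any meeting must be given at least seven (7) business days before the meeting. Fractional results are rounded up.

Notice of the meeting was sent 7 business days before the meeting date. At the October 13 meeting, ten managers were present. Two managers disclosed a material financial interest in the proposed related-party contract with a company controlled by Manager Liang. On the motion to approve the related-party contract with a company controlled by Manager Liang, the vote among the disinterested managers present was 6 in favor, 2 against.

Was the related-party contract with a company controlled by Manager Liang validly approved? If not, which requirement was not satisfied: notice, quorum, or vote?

Notice: 7 business days given; 7 required (7 ≥ 7). Satisfied.
Quorum: 10 present (interested managers count toward quorum); quorum is 11. Not satisfied.
Vote: the related-party contract with a company controlled by Manager Liang requires two-thirds of the disinterested managers present (10 − 2 = 8). 2/3 of 8 = 5.33, rounded up to 6, so 6 affirmative votes are needed; 6 voted in favor. Satisfied. (Moot — without a quorum no business can be validly transacted.)

Invalid — quorum requirement not satisfied.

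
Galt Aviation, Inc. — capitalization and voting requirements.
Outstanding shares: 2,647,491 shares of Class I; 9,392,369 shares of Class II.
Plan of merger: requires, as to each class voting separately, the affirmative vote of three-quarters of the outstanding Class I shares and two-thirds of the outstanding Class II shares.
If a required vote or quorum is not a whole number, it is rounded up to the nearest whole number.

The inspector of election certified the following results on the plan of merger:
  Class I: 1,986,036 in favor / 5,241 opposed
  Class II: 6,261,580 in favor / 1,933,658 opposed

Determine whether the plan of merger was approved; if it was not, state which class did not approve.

Class I: 3/4 of 2647491 = 1985618.25, rounded up to 1985619; 1,985,619 required, 1,986,036 in favor — approved.
Class II: 2/3 of 9392369 = 6261579.33, rounded up to 6261580; 6,261,580 required, 6,261,580 in favor — approved.

Approved — every class gave the required vote.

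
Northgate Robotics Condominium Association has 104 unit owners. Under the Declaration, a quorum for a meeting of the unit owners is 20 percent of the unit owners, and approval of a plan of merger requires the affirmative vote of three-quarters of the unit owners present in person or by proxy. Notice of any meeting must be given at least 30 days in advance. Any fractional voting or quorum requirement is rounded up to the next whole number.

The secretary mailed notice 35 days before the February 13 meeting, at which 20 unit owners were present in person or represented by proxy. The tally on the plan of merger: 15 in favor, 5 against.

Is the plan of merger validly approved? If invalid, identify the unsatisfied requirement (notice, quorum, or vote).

Notice: 35 days given; 30 required. Satisfied.
Quorum: 20% of 104 = 20.80, rounded up to 21; 20 present. Not satisfied.
Vote: requires three-fourths of those present (20); 3/4 of 20 = 15, so 15 needed; 15 in favor. Satisfied.

Invalid — quorum requirement not satisfied.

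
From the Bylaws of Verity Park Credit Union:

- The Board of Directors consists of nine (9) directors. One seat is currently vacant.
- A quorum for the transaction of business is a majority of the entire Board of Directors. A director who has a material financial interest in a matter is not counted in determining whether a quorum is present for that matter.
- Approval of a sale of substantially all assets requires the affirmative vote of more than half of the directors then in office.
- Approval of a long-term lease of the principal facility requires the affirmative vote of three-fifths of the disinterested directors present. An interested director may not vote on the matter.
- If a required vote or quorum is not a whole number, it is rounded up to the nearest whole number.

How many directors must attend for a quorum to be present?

A majority of 9 is 5.

5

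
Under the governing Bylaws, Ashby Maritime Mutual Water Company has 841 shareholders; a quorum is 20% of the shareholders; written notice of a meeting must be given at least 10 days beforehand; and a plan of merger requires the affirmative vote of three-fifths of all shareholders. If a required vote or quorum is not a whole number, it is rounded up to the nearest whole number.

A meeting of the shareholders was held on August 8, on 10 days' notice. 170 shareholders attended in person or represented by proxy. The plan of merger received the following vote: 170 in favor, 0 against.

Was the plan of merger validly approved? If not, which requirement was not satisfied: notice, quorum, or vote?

Invalid — vote requirement not satisfied.

Notice: 10 days given; 10 required. Satisfied.
Quorum: 20% of 841 = 168.20, rounded up to 169; 170 present. Satisfied.
Vote: requires three-fifths of all shareholders (841); 3/5 of 841 = 504.60, rounded up to 505, so 505 needed; 170 in favor. Not satisfied.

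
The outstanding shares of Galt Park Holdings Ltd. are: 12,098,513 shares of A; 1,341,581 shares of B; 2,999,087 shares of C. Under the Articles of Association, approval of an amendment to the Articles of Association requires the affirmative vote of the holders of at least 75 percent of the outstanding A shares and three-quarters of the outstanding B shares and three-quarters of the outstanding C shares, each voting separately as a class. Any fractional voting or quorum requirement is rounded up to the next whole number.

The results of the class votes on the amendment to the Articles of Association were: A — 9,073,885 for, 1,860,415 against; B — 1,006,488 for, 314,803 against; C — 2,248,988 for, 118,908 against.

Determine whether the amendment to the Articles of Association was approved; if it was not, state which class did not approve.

Not approved — the C shares did not give the required vote.

A: 3/4 of 12098513 = 9073884.75, rounded up to 9073885; 9,073,885 required, 9,073,885 in favor — approved.
B: 3/4 of 1341581 = 1006185.75, rounded up to 1006186; 1,006,186 required, 1,006,488 in favor — approved.
C: 3/4 of 2999087 = 2249315.25, rounded up to 2249316; 2,249,316 required, 2,248,988 in favor — not approved.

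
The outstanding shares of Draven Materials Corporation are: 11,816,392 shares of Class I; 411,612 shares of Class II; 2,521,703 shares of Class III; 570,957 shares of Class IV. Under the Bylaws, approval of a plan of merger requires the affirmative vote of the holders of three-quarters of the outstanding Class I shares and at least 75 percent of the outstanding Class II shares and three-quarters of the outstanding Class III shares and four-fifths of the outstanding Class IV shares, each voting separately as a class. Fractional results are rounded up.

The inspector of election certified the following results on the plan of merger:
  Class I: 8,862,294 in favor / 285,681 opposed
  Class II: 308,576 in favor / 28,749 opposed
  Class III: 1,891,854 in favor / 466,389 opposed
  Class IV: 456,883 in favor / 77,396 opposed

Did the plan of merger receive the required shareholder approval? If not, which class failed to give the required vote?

Class I: 3/4 of 11816392 = 8862294; 8,862,294 required, 8,862,294 in favor — approved.
Class II: 3/4 of 411612 = 308709; 308,709 required, 308,576 in favor — not approved.
Class III: 3/4 of 2521703 = 1891277.25, rounded up to 1891278; 1,891,278 required, 1,891,854 in favor — approved.
Class IV: 4/5 of 570957 = 456765.60, rounded up to 456766; 456,766 required, 456,883 in favor — approved.

Not approved — the Class II shares did not give the required vote.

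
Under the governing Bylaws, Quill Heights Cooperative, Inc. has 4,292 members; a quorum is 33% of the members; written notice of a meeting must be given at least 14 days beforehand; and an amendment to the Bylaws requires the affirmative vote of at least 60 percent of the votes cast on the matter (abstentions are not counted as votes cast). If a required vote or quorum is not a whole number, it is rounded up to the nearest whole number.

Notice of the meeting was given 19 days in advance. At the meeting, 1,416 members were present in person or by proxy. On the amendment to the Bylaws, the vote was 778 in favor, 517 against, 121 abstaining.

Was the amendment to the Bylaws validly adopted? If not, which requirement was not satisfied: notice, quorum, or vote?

Invalid — quorum requirement not satisfied.

Notice: 19 days given; 14 required. Satisfied.
Quorum: 33% of 4,292 = 1,416.36, rounded up to 1,417; 1,416 present. Not satisfied.
Vote: requires three-fifths of the votes cast (1,416 − 121 abstaining = 1,295); 3/5 of 1295 = 777, so 777 needed; 778 in favor. Satisfied.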